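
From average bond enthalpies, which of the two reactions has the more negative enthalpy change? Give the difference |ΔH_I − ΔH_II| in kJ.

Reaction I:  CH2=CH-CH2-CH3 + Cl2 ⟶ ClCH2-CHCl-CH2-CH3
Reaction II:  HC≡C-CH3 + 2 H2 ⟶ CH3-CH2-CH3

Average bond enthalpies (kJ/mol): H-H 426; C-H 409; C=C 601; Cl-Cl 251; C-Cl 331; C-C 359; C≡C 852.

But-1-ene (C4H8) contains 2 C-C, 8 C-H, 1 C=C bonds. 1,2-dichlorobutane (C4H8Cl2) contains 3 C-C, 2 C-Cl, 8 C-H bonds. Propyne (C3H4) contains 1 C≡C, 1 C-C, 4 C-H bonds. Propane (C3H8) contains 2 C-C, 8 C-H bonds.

Reaction II, by 122 kJ

Reaction I:
  Bonds broken (reactants):
    C-C: 2 × 359 = 718
    C-H: 8 × 409 = 3272
    C=C: 1 × 601 = 601
    Cl-Cl: 1 × 251 = 251
    Σ(broken) = 4842 kJ
  Bonds formed (products):
    C-C: 3 × 359 = 1077
    C-Cl: 2 × 331 = 662
    C-H: 8 × 409 = 3272
    Σ(formed) = 5011 kJ
  ΔH_I = 4842 − 5011 = −169 kJ
Reaction II:
  Bonds broken (reactants):
    C≡C: 1 × 852 = 852
    C-C: 1 × 359 = 359
    C-H: 4 × 409 = 1636
    H-H: 2 × 426 = 852
    Σ(broken) = 3699 kJ
  Bonds formed (products):
    C-C: 2 × 359 = 718
    C-H: 8 × 409 = 3272
    Σ(formed) = 3990 kJ
  ΔH_II = 3699 − 3990 = −291 kJ
ΔH_I − ΔH_II = +122 kJ, so reaction II has the more negative ΔH; |ΔH_I − ΔH_II| = 122 kJ.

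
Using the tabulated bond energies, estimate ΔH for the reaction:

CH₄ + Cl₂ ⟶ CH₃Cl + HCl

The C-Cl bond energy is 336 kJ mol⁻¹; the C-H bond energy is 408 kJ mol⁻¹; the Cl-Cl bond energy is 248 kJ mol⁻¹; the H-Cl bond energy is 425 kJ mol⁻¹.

Bonds broken (reactants):
  C-H: 4 × 408 = 1632
  Cl-Cl: 1 × 248 = 248
  Σ(broken) = 1880 kJ
Bonds formed (products):
  C-Cl: 1 × 336 = 336
  C-H: 3 × 408 = 1224
  H-Cl: 1 × 425 = 425
  Σ(formed) = 1985 kJ
ΔH = Σ(broken) − Σ(formed) = 1880 − 1985 = −105 kJ

ΔH ≈ −105 kJ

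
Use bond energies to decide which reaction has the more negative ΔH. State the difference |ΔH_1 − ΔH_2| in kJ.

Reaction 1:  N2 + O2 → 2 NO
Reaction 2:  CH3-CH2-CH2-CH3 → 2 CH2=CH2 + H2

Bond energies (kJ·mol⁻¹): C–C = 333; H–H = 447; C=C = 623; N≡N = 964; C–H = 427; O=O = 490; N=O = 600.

Reaction 2, by 94 kJ

Reaction 1:
  Bonds broken (reactants):
    N≡N: 1 × 964 = 964
    O=O: 1 × 490 = 490
    Σ(broken) = 1454 kJ
  Bonds formed (products):
    N=O: 2 × 600 = 1200
    Σ(formed) = 1200 kJ
  ΔH_1 = 1454 − 1200 = +254 kJ
Reaction 2:
  Bonds broken (reactants):
    C–C: 3 × 333 = 999
    C–H: 10 × 427 = 4270
    Σ(broken) = 5269 kJ
  Bonds formed (products):
    C–H: 8 × 427 = 3416
    C=C: 2 × 623 = 1246
    H–H: 1 × 447 = 447
    Σ(formed) = 5109 kJ
  ΔH_2 = 5269 − 5109 = +160 kJ
ΔH_1 − ΔH_2 = +94 kJ, so reaction 2 has the more negative ΔH; |ΔH_1 − ΔH_2| = 94 kJ.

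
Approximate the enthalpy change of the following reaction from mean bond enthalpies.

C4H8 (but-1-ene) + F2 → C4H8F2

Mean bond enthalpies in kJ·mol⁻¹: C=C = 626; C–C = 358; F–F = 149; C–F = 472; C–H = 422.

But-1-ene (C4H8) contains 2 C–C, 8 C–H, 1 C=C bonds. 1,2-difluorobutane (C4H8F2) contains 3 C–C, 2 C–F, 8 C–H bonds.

Bonds broken (reactants):
  C–C: 2 × 358 = 716
  C–H: 8 × 422 = 3376
  C=C: 1 × 626 = 626
  F–F: 1 × 149 = 149
  Σ(broken) = 4867 kJ
Bonds formed (products):
  C–C: 3 × 358 = 1074
  C–F: 2 × 472 = 944
  C–H: 8 × 422 = 3376
  Σ(formed) = 5394 kJ
ΔH = Σ(broken) − Σ(formed) = 4867 − 5394 = −527 kJ

ΔH ≈ −527 kJ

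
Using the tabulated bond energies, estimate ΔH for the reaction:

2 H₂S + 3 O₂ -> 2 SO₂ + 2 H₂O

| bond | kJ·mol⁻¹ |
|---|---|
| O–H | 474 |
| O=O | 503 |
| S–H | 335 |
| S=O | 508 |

ΔH ≈ −1079 kJ

Bonds broken (reactants):
  O=O: 3 × 503 = 1509
  S–H: 4 × 335 = 1340
  Σ(broken) = 2849 kJ
Bonds formed (products):
  O–H: 4 × 474 = 1896
  S=O: 4 × 508 = 2032
  Σ(formed) = 3928 kJ
ΔH = Σ(broken) − Σ(formed) = 2849 − 3928 = −1079 kJ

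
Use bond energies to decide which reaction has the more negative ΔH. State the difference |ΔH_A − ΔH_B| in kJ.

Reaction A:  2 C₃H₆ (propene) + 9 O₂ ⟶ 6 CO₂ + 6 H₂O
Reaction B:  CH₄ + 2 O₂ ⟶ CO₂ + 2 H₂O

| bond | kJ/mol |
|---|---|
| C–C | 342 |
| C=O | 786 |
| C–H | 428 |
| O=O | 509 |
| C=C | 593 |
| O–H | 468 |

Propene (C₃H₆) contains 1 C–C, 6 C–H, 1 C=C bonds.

Reaction A, by 2747 kJ

Reaction A:
  Bonds broken (reactants):
    C–C: 2 × 342 = 684
    C–H: 12 × 428 = 5136
    C=C: 2 × 593 = 1186
    O=O: 9 × 509 = 4581
    Σ(broken) = 11587 kJ
  Bonds formed (products):
    C=O: 12 × 786 = 9432
    O–H: 12 × 468 = 5616
    Σ(formed) = 15048 kJ
  ΔH_A = 11587 − 15048 = −3461 kJ
Reaction B:
  Bonds broken (reactants):
    C–H: 4 × 428 = 1712
    O=O: 2 × 509 = 1018
    Σ(broken) = 2730 kJ
  Bonds formed (products):
    C=O: 2 × 786 = 1572
    O–H: 4 × 468 = 1872
    Σ(formed) = 3444 kJ
  ΔH_B = 2730 − 3444 = −714 kJ
ΔH_A − ΔH_B = −2747 kJ, so reaction A has the more negative ΔH; |ΔH_A − ΔH_B| = 2747 kJ.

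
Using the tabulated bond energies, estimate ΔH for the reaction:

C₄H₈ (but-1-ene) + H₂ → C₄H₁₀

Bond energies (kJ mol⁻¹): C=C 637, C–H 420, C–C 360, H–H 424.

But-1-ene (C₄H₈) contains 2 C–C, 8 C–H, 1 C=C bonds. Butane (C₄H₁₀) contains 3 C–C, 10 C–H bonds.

Bonds broken (reactants):
  C–C: 2 × 360 = 720
  C–H: 8 × 420 = 3360
  C=C: 1 × 637 = 637
  H–H: 1 × 424 = 424
  Σ(broken) = 5141 kJ
Bonds formed (products):
  C–C: 3 × 360 = 1080
  C–H: 10 × 420 = 4200
  Σ(formed) = 5280 kJ
ΔH = Σ(broken) − Σ(formed) = 5141 − 5280 = −139 kJ

ΔH ≈ −139 kJ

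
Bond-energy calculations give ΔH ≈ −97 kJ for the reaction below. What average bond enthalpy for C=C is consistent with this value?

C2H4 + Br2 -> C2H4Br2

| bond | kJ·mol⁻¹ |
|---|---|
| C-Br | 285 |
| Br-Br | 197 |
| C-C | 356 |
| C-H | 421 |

D(C=C) ≈ 632 kJ/mol

Let D be the C=C bond energy.
Σ(broken) = 1×197 + 4×421 + 1×D = 1881 + D
Σ(formed) = 2×285 + 1×356 + 4×421 = 2610
ΔH = Σ(broken) − Σ(formed) = (1881 + D) − (2610) = −729 + D
Setting this equal to −97 kJ gives D = 632 kJ/mol.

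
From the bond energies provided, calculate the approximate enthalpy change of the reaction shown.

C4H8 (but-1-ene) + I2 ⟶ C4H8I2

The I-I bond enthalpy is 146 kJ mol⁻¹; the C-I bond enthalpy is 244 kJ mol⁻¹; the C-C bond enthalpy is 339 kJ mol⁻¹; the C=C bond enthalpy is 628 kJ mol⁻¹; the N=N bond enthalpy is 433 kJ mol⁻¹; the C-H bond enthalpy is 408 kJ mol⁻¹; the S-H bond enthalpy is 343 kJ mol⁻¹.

ΔH ≈ −53 kJ

Bonds broken (reactants):
  C-C: 2 × 339 = 678
  C-H: 8 × 408 = 3264
  C=C: 1 × 628 = 628
  I-I: 1 × 146 = 146
  Σ(broken) = 4716 kJ
Bonds formed (products):
  C-C: 3 × 339 = 1017
  C-H: 8 × 408 = 3264
  C-I: 2 × 244 = 488
  Σ(formed) = 4769 kJ
ΔH = Σ(broken) − Σ(formed) = 4716 − 4769 = −53 kJ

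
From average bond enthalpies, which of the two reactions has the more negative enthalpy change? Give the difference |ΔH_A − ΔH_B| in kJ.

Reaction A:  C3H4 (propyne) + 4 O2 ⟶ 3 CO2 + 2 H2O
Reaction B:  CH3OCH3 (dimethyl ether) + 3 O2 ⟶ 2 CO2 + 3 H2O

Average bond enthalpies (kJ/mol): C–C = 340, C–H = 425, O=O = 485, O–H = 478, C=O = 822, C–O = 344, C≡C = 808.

Reaction A:
  Bonds broken (reactants):
    C≡C: 1 × 808 = 808
    C–C: 1 × 340 = 340
    C–H: 4 × 425 = 1700
    O=O: 4 × 485 = 1940
    Σ(broken) = 4788 kJ
  Bonds formed (products):
    C=O: 6 × 822 = 4932
    O–H: 4 × 478 = 1912
    Σ(formed) = 6844 kJ
  ΔH_A = 4788 − 6844 = −2056 kJ
Reaction B:
  Bonds broken (reactants):
    C–H: 6 × 425 = 2550
    C–O: 2 × 344 = 688
    O=O: 3 × 485 = 1455
    Σ(broken) = 4693 kJ
  Bonds formed (products):
    C=O: 4 × 822 = 3288
    O–H: 6 × 478 = 2868
    Σ(formed) = 6156 kJ
  ΔH_B = 4693 − 6156 = −1463 kJ
ΔH_A − ΔH_B = −593 kJ, so reaction A has the more negative ΔH; |ΔH_A − ΔH_B| = 593 kJ.

Reaction A, by 593 kJ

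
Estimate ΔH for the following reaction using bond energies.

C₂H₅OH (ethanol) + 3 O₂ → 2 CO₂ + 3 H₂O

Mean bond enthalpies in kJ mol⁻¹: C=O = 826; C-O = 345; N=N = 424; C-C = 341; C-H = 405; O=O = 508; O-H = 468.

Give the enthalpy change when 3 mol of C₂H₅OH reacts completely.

Bonds broken (reactants):
  C-C: 1 × 341 = 341
  C-H: 5 × 405 = 2025
  C-O: 1 × 345 = 345
  O-H: 1 × 468 = 468
  O=O: 3 × 508 = 1524
  Σ(broken) = 4703 kJ
Bonds formed (products):
  C=O: 4 × 826 = 3304
  O-H: 6 × 468 = 2808
  Σ(formed) = 6112 kJ
ΔH = Σ(broken) − Σ(formed) = 4703 − 6112 = −1409 kJ
For 3× the reaction as written: 3 × (−1409) = −4227 kJ

ΔH = −4227 kJ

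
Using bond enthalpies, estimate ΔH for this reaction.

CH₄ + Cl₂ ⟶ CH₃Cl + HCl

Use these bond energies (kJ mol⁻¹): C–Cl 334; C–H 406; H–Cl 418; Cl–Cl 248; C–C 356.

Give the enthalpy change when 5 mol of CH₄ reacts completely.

Bonds broken (reactants):
  C–H: 4 × 406 = 1624
  Cl–Cl: 1 × 248 = 248
  Σ(broken) = 1872 kJ
Bonds formed (products):
  C–Cl: 1 × 334 = 334
  C–H: 3 × 406 = 1218
  H–Cl: 1 × 418 = 418
  Σ(formed) = 1970 kJ
ΔH = Σ(broken) − Σ(formed) = 1872 − 1970 = −98 kJ
For 5× the reaction as written: 5 × (−98) = −490 kJ

ΔH = −490 kJ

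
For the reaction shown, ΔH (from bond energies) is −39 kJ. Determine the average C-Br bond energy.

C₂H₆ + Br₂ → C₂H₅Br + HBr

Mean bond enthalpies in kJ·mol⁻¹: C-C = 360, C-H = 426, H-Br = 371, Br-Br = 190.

Let D be the C-Br bond energy.
Σ(broken) = 1×190 + 1×360 + 6×426 = 3106
Σ(formed) = 1×D + 1×360 + 5×426 + 1×371 = 2861 + D
ΔH = Σ(broken) − Σ(formed) = (3106) − (2861 + D) = +245 − D
Setting this equal to −39 kJ gives D = 284 kJ/mol.

D(C-Br) ≈ 284 kJ/mol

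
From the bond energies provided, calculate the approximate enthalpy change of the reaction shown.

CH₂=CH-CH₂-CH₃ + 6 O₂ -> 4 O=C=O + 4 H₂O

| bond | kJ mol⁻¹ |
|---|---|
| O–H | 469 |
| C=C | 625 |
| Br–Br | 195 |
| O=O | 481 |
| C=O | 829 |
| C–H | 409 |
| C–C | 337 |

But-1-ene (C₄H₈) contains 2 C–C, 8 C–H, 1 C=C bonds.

ΔH ≈ −2927 kJ

Bonds broken (reactants):
  C–C: 2 × 337 = 674
  C–H: 8 × 409 = 3272
  C=C: 1 × 625 = 625
  O=O: 6 × 481 = 2886
  Σ(broken) = 7457 kJ
Bonds formed (products):
  C=O: 8 × 829 = 6632
  O–H: 8 × 469 = 3752
  Σ(formed) = 10384 kJ
ΔH = Σ(broken) − Σ(formed) = 7457 − 10384 = −2927 kJ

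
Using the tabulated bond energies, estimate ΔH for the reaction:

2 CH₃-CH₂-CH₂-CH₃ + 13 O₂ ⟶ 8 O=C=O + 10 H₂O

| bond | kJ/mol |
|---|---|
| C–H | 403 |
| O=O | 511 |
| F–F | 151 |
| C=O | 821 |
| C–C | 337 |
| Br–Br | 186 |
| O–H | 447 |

ΔH ≈ −5351 kJ

Bonds broken (reactants):
  C–C: 6 × 337 = 2022
  C–H: 20 × 403 = 8060
  O=O: 13 × 511 = 6643
  Σ(broken) = 16725 kJ
Bonds formed (products):
  C=O: 16 × 821 = 13136
  O–H: 20 × 447 = 8940
  Σ(formed) = 22076 kJ
ΔH = Σ(broken) − Σ(formed) = 16725 − 22076 = −5351 kJ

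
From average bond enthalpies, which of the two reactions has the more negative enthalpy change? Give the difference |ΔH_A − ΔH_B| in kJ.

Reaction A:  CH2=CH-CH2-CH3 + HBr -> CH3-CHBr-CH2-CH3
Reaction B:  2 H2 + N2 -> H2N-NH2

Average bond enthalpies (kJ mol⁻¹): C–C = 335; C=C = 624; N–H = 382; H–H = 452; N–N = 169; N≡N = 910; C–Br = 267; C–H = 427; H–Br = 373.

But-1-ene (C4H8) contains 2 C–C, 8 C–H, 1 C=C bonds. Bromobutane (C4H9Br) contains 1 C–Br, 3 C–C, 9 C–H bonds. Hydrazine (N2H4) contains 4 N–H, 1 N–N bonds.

Reaction A, by 149 kJ

Reaction A:
  Bonds broken (reactants):
    C–C: 2 × 335 = 670
    C–H: 8 × 427 = 3416
    C=C: 1 × 624 = 624
    H–Br: 1 × 373 = 373
    Σ(broken) = 5083 kJ
  Bonds formed (products):
    C–Br: 1 × 267 = 267
    C–C: 3 × 335 = 1005
    C–H: 9 × 427 = 3843
    Σ(formed) = 5115 kJ
  ΔH_A = 5083 − 5115 = −32 kJ
Reaction B:
  Bonds broken (reactants):
    H–H: 2 × 452 = 904
    N≡N: 1 × 910 = 910
    Σ(broken) = 1814 kJ
  Bonds formed (products):
    N–H: 4 × 382 = 1528
    N–N: 1 × 169 = 169
    Σ(formed) = 1697 kJ
  ΔH_B = 1814 − 1697 = +117 kJ
ΔH_A − ΔH_B = −149 kJ, so reaction A has the more negative ΔH; |ΔH_A − ΔH_B| = 149 kJ.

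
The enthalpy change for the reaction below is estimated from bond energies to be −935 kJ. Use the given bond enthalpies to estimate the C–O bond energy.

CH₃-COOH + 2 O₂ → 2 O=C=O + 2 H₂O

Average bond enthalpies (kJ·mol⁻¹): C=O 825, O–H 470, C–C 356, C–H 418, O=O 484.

D(C–O) ≈ 372 kJ/mol

Let D be the C–O bond energy.
Σ(broken) = 1×356 + 3×418 + 1×D + 1×825 + 1×470 + 2×484 = 3873 + D
Σ(formed) = 4×825 + 4×470 = 5180
ΔH = Σ(broken) − Σ(formed) = (3873 + D) − (5180) = −1307 + D
Setting this equal to −935 kJ gives D = 372 kJ/mol.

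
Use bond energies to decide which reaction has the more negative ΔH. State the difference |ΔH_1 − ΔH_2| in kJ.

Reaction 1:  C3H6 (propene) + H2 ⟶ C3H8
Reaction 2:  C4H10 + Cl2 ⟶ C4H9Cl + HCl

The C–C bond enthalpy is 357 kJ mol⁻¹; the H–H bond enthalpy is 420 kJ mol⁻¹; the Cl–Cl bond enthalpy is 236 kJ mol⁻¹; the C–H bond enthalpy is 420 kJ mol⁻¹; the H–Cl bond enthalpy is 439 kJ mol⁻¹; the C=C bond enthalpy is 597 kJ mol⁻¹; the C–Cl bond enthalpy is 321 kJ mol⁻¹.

Reaction 1:
  Bonds broken (reactants):
    C–C: 1 × 357 = 357
    C–H: 6 × 420 = 2520
    C=C: 1 × 597 = 597
    H–H: 1 × 420 = 420
    Σ(broken) = 3894 kJ
  Bonds formed (products):
    C–C: 2 × 357 = 714
    C–H: 8 × 420 = 3360
    Σ(formed) = 4074 kJ
  ΔH_1 = 3894 − 4074 = −180 kJ
Reaction 2:
  Bonds broken (reactants):
    C–C: 3 × 357 = 1071
    C–H: 10 × 420 = 4200
    Cl–Cl: 1 × 236 = 236
    Σ(broken) = 5507 kJ
  Bonds formed (products):
    C–C: 3 × 357 = 1071
    C–Cl: 1 × 321 = 321
    C–H: 9 × 420 = 3780
    H–Cl: 1 × 439 = 439
    Σ(formed) = 5611 kJ
  ΔH_2 = 5507 − 5611 = −104 kJ
ΔH_1 − ΔH_2 = −76 kJ, so reaction 1 has the more negative ΔH; |ΔH_1 − ΔH_2| = 76 kJ.

Reaction 1, by 76 kJ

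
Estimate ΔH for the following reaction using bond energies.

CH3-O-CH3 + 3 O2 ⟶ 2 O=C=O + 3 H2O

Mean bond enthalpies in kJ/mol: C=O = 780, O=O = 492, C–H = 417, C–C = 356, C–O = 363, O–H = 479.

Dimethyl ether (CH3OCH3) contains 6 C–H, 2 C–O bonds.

ΔH ≈ −1290 kJ

Bonds broken (reactants):
  C–H: 6 × 417 = 2502
  C–O: 2 × 363 = 726
  O=O: 3 × 492 = 1476
  Σ(broken) = 4704 kJ
Bonds formed (products):
  C=O: 4 × 780 = 3120
  O–H: 6 × 479 = 2874
  Σ(formed) = 5994 kJ
ΔH = Σ(broken) − Σ(formed) = 4704 − 5994 = −1290 kJ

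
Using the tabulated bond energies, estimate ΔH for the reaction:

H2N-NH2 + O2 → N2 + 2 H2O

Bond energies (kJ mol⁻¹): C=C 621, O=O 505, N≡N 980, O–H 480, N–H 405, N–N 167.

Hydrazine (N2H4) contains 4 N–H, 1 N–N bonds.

Bonds broken (reactants):
  N–H: 4 × 405 = 1620
  N–N: 1 × 167 = 167
  O=O: 1 × 505 = 505
  Σ(broken) = 2292 kJ
Bonds formed (products):
  N≡N: 1 × 980 = 980
  O–H: 4 × 480 = 1920
  Σ(formed) = 2900 kJ
ΔH = Σ(broken) − Σ(formed) = 2292 − 2900 = −608 kJ

ΔH ≈ −608 kJ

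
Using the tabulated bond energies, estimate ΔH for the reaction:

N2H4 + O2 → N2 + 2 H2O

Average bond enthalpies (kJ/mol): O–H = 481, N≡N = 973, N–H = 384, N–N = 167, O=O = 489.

Bonds broken (reactants):
  N–H: 4 × 384 = 1536
  N–N: 1 × 167 = 167
  O=O: 1 × 489 = 489
  Σ(broken) = 2192 kJ
Bonds formed (products):
  N≡N: 1 × 973 = 973
  O–H: 4 × 481 = 1924
  Σ(formed) = 2897 kJ
ΔH = Σ(broken) − Σ(formed) = 2192 − 2897 = −705 kJ

ΔH ≈ −705 kJ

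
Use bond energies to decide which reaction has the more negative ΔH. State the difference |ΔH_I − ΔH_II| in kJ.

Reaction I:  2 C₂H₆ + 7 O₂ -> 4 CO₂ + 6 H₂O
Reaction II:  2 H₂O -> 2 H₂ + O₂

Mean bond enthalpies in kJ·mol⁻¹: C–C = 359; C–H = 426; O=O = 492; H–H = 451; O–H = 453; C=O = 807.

Reaction I:
  Bonds broken (reactants):
    C–C: 2 × 359 = 718
    C–H: 12 × 426 = 5112
    O=O: 7 × 492 = 3444
    Σ(broken) = 9274 kJ
  Bonds formed (products):
    C=O: 8 × 807 = 6456
    O–H: 12 × 453 = 5436
    Σ(formed) = 11892 kJ
  ΔH_I = 9274 − 11892 = −2618 kJ
Reaction II:
  Bonds broken (reactants):
    O–H: 4 × 453 = 1812
    Σ(broken) = 1812 kJ
  Bonds formed (products):
    H–H: 2 × 451 = 902
    O=O: 1 × 492 = 492
    Σ(formed) = 1394 kJ
  ΔH_II = 1812 − 1394 = +418 kJ
ΔH_I − ΔH_II = −3036 kJ, so reaction I has the more negative ΔH; |ΔH_I − ΔH_II| = 3036 kJ.

Reaction I, by 3036 kJ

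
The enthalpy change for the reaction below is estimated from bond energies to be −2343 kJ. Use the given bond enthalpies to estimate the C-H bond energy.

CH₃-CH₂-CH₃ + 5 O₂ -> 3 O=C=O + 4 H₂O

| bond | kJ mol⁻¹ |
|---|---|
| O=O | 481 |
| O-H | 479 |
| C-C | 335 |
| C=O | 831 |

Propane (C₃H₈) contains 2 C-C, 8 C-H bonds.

Let D be the C-H bond energy.
Σ(broken) = 2×335 + 8×D + 5×481 = 3075 + 8D
Σ(formed) = 6×831 + 8×479 = 8818
ΔH = Σ(broken) − Σ(formed) = (3075 + 8D) − (8818) = −5743 + 8D
Setting this equal to −2343 kJ gives 8D = 3400, so D = 425 kJ/mol.

D(C-H) ≈ 425 kJ/mol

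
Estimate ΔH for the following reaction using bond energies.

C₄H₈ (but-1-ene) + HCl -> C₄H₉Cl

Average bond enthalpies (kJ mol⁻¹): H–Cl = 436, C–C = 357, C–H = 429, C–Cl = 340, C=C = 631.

Bonds broken (reactants):
  C–C: 2 × 357 = 714
  C–H: 8 × 429 = 3432
  C=C: 1 × 631 = 631
  H–Cl: 1 × 436 = 436
  Σ(broken) = 5213 kJ
Bonds formed (products):
  C–C: 3 × 357 = 1071
  C–Cl: 1 × 340 = 340
  C–H: 9 × 429 = 3861
  Σ(formed) = 5272 kJ
ΔH = Σ(broken) − Σ(formed) = 5213 − 5272 = −59 kJ

ΔH ≈ −59 kJ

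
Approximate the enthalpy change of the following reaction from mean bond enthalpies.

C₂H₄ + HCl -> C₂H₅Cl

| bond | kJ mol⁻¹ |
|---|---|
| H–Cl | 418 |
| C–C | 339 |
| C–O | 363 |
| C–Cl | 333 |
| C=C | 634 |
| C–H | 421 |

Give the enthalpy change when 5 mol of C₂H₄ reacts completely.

ΔH = −205 kJ

Bonds broken (reactants):
  C–H: 4 × 421 = 1684
  C=C: 1 × 634 = 634
  H–Cl: 1 × 418 = 418
  Σ(broken) = 2736 kJ
Bonds formed (products):
  C–C: 1 × 339 = 339
  C–Cl: 1 × 333 = 333
  C–H: 5 × 421 = 2105
  Σ(formed) = 2777 kJ
ΔH = Σ(broken) − Σ(formed) = 2736 − 2777 = −41 kJ
For 5× the reaction as written: 5 × (−41) = −205 kJ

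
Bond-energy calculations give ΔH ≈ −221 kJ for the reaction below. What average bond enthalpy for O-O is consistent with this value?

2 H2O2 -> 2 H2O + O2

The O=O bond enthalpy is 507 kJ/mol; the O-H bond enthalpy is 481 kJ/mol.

Let D be the O-O bond energy.
Σ(broken) = 4×481 + 2×D = 1924 + 2D
Σ(formed) = 4×481 + 1×507 = 2431
ΔH = Σ(broken) − Σ(formed) = (1924 + 2D) − (2431) = −507 + 2D
Setting this equal to −221 kJ gives 2D = 286, so D = 143 kJ/mol.

D(O-O) ≈ 143 kJ/mol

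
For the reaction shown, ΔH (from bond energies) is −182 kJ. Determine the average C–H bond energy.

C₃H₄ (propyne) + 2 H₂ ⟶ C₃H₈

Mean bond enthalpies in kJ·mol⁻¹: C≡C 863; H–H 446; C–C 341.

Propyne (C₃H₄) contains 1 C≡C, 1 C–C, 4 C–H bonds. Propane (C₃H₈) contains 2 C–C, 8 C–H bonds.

Let D be the C–H bond energy.
Σ(broken) = 1×863 + 1×341 + 4×D + 2×446 = 2096 + 4D
Σ(formed) = 2×341 + 8×D = 682 + 8D
ΔH = Σ(broken) − Σ(formed) = (2096 + 4D) − (682 + 8D) = +1414 − 4D
Setting this equal to −182 kJ gives 4D = 1596, so D = 399 kJ/mol.

D(C–H) ≈ 399 kJ/mol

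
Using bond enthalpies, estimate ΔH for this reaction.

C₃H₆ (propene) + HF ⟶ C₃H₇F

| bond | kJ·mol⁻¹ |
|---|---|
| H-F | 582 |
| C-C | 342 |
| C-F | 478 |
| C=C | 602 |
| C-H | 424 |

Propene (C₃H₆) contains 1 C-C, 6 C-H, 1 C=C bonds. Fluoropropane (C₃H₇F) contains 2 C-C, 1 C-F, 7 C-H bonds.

Bonds broken (reactants):
  C-C: 1 × 342 = 342
  C-H: 6 × 424 = 2544
  C=C: 1 × 602 = 602
  H-F: 1 × 582 = 582
  Σ(broken) = 4070 kJ
Bonds formed (products):
  C-C: 2 × 342 = 684
  C-F: 1 × 478 = 478
  C-H: 7 × 424 = 2968
  Σ(formed) = 4130 kJ
ΔH = Σ(broken) − Σ(formed) = 4070 − 4130 = −60 kJ

ΔH ≈ −60 kJ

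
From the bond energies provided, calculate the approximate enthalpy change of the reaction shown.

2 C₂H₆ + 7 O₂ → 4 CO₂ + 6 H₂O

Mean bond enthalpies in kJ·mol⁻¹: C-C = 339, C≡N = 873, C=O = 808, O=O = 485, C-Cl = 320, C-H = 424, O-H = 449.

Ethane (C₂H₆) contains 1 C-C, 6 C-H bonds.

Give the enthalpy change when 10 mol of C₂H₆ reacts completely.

ΔH = −13455 kJ

Bonds broken (reactants):
  C-C: 2 × 339 = 678
  C-H: 12 × 424 = 5088
  O=O: 7 × 485 = 3395
  Σ(broken) = 9161 kJ
Bonds formed (products):
  C=O: 8 × 808 = 6464
  O-H: 12 × 449 = 5388
  Σ(formed) = 11852 kJ
ΔH = Σ(broken) − Σ(formed) = 9161 − 11852 = −2691 kJ
For 5× the reaction as written: 5 × (−2691) = −13455 kJ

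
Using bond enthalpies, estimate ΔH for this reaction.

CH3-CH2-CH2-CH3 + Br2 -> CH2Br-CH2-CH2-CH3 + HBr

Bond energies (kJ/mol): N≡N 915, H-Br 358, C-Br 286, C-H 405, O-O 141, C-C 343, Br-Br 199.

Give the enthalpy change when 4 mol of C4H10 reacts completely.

ΔH = −160 kJ

Bonds broken (reactants):
  Br-Br: 1 × 199 = 199
  C-C: 3 × 343 = 1029
  C-H: 10 × 405 = 4050
  Σ(broken) = 5278 kJ
Bonds formed (products):
  C-Br: 1 × 286 = 286
  C-C: 3 × 343 = 1029
  C-H: 9 × 405 = 3645
  H-Br: 1 × 358 = 358
  Σ(formed) = 5318 kJ
ΔH = Σ(broken) − Σ(formed) = 5278 − 5318 = −40 kJ
For 4× the reaction as written: 4 × (−40) = −160 kJ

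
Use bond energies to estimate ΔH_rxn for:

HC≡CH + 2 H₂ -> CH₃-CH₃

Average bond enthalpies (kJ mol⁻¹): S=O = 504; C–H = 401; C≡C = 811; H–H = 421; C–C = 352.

ΔH ≈ −303 kJ

Bonds broken (reactants):
  C≡C: 1 × 811 = 811
  C–H: 2 × 401 = 802
  H–H: 2 × 421 = 842
  Σ(broken) = 2455 kJ
Bonds formed (products):
  C–C: 1 × 352 = 352
  C–H: 6 × 401 = 2406
  Σ(formed) = 2758 kJ
ΔH = Σ(broken) − Σ(formed) = 2455 − 2758 = −303 kJ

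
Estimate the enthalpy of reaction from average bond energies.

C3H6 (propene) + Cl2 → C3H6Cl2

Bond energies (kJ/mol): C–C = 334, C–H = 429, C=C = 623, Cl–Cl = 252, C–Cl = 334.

ΔH ≈ −127 kJ

Bonds broken (reactants):
  C–C: 1 × 334 = 334
  C–H: 6 × 429 = 2574
  C=C: 1 × 623 = 623
  Cl–Cl: 1 × 252 = 252
  Σ(broken) = 3783 kJ
Bonds formed (products):
  C–C: 2 × 334 = 668
  C–Cl: 2 × 334 = 668
  C–H: 6 × 429 = 2574
  Σ(formed) = 3910 kJ
ΔH = Σ(broken) − Σ(formed) = 3783 − 3910 = −127 kJ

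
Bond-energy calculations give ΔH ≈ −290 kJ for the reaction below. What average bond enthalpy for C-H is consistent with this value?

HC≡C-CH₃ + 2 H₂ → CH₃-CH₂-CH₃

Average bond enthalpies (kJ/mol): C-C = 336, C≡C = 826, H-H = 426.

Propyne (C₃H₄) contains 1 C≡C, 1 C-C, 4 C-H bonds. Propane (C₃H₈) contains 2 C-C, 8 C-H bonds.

D(C-H) ≈ 408 kJ/mol

Let D be the C-H bond energy.
Σ(broken) = 1×826 + 1×336 + 4×D + 2×426 = 2014 + 4D
Σ(formed) = 2×336 + 8×D = 672 + 8D
ΔH = Σ(broken) − Σ(formed) = (2014 + 4D) − (672 + 8D) = +1342 − 4D
Setting this equal to −290 kJ gives 4D = 1632, so D = 408 kJ/mol.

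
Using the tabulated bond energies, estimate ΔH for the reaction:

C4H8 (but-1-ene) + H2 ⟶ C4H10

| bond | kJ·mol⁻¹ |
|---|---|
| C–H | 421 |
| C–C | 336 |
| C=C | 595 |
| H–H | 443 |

ΔH ≈ −140 kJ

Bonds broken (reactants):
  C–C: 2 × 336 = 672
  C–H: 8 × 421 = 3368
  C=C: 1 × 595 = 595
  H–H: 1 × 443 = 443
  Σ(broken) = 5078 kJ
Bonds formed (products):
  C–C: 3 × 336 = 1008
  C–H: 10 × 421 = 4210
  Σ(formed) = 5218 kJ
ΔH = Σ(broken) − Σ(formed) = 5078 − 5218 = −140 kJ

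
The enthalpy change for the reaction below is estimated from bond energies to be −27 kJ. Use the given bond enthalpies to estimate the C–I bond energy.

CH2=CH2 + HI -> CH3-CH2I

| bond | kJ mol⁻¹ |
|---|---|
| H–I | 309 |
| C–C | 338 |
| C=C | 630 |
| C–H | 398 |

Let D be the C–I bond energy.
Σ(broken) = 4×398 + 1×630 + 1×309 = 2531
Σ(formed) = 1×338 + 5×398 + 1×D = 2328 + D
ΔH = Σ(broken) − Σ(formed) = (2531) − (2328 + D) = +203 − D
Setting this equal to −27 kJ gives D = 230 kJ/mol.

D(C–I) ≈ 230 kJ/mol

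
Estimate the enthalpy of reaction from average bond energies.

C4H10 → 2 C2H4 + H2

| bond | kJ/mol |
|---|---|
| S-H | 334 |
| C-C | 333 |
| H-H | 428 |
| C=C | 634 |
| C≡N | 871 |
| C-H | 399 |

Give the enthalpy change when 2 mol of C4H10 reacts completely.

ΔH = +202 kJ

Bonds broken (reactants):
  C-C: 3 × 333 = 999
  C-H: 10 × 399 = 3990
  Σ(broken) = 4989 kJ
Bonds formed (products):
  C-H: 8 × 399 = 3192
  C=C: 2 × 634 = 1268
  H-H: 1 × 428 = 428
  Σ(formed) = 4888 kJ
ΔH = Σ(broken) − Σ(formed) = 4989 − 4888 = +101 kJ
For 2× the reaction as written: 2 × (+101) = +202 kJ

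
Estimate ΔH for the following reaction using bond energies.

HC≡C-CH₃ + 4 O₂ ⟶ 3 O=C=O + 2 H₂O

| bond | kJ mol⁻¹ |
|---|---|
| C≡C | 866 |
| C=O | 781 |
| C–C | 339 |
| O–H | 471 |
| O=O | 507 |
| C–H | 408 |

Bonds broken (reactants):
  C≡C: 1 × 866 = 866
  C–C: 1 × 339 = 339
  C–H: 4 × 408 = 1632
  O=O: 4 × 507 = 2028
  Σ(broken) = 4865 kJ
Bonds formed (products):
  C=O: 6 × 781 = 4686
  O–H: 4 × 471 = 1884
  Σ(formed) = 6570 kJ
ΔH = Σ(broken) − Σ(formed) = 4865 − 6570 = −1705 kJ

ΔH ≈ −1705 kJ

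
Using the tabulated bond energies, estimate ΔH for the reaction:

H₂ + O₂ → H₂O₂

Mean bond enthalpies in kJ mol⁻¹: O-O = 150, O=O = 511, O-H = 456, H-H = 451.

ΔH ≈ −100 kJ

Bonds broken (reactants):
  H-H: 1 × 451 = 451
  O=O: 1 × 511 = 511
  Σ(broken) = 962 kJ
Bonds formed (products):
  O-H: 2 × 456 = 912
  O-O: 1 × 150 = 150
  Σ(formed) = 1062 kJ
ΔH = Σ(broken) − Σ(formed) = 962 − 1062 = −100 kJ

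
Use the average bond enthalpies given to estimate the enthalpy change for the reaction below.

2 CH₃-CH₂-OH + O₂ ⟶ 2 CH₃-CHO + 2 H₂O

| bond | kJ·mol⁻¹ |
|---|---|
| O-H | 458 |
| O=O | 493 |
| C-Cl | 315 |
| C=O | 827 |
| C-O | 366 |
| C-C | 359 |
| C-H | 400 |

Bonds broken (reactants):
  C-C: 2 × 359 = 718
  C-H: 10 × 400 = 4000
  C-O: 2 × 366 = 732
  O-H: 2 × 458 = 916
  O=O: 1 × 493 = 493
  Σ(broken) = 6859 kJ
Bonds formed (products):
  C-C: 2 × 359 = 718
  C-H: 8 × 400 = 3200
  C=O: 2 × 827 = 1654
  O-H: 4 × 458 = 1832
  Σ(formed) = 7404 kJ
ΔH = Σ(broken) − Σ(formed) = 6859 − 7404 = −545 kJ

ΔH ≈ −545 kJ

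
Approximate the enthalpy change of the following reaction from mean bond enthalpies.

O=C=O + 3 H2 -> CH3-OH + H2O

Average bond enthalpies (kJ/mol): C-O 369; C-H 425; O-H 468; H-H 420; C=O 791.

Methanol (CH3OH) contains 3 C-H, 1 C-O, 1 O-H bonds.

ΔH ≈ −206 kJ

Bonds broken (reactants):
  C=O: 2 × 791 = 1582
  H-H: 3 × 420 = 1260
  Σ(broken) = 2842 kJ
Bonds formed (products):
  C-H: 3 × 425 = 1275
  C-O: 1 × 369 = 369
  O-H: 3 × 468 = 1404
  Σ(formed) = 3048 kJ
ΔH = Σ(broken) − Σ(formed) = 2842 − 3048 = −206 kJ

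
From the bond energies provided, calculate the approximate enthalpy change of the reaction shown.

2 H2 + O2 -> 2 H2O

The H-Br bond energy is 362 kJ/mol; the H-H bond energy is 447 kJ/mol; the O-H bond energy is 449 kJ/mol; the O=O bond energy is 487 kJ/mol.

ΔH ≈ −415 kJ

Bonds broken (reactants):
  H-H: 2 × 447 = 894
  O=O: 1 × 487 = 487
  Σ(broken) = 1381 kJ
Bonds formed (products):
  O-H: 4 × 449 = 1796
  Σ(formed) = 1796 kJ
ΔH = Σ(broken) − Σ(formed) = 1381 − 1796 = −415 kJ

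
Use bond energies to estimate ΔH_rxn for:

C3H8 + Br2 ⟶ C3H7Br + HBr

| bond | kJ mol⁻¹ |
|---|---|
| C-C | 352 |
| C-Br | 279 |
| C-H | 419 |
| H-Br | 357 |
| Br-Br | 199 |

Bonds broken (reactants):
  Br-Br: 1 × 199 = 199
  C-C: 2 × 352 = 704
  C-H: 8 × 419 = 3352
  Σ(broken) = 4255 kJ
Bonds formed (products):
  C-Br: 1 × 279 = 279
  C-C: 2 × 352 = 704
  C-H: 7 × 419 = 2933
  H-Br: 1 × 357 = 357
  Σ(formed) = 4273 kJ
ΔH = Σ(broken) − Σ(formed) = 4255 − 4273 = −18 kJ

ΔH ≈ −18 kJ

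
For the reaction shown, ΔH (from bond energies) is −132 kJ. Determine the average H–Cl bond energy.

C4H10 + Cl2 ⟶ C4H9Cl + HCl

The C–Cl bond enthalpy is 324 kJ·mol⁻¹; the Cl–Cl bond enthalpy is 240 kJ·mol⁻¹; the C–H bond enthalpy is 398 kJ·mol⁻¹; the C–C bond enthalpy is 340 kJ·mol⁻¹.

Let D be the H–Cl bond energy.
Σ(broken) = 3×340 + 10×398 + 1×240 = 5240
Σ(formed) = 3×340 + 1×324 + 9×398 + 1×D = 4926 + D
ΔH = Σ(broken) − Σ(formed) = (5240) − (4926 + D) = +314 − D
Setting this equal to −132 kJ gives D = 446 kJ/mol.

D(H–Cl) ≈ 446 kJ/mol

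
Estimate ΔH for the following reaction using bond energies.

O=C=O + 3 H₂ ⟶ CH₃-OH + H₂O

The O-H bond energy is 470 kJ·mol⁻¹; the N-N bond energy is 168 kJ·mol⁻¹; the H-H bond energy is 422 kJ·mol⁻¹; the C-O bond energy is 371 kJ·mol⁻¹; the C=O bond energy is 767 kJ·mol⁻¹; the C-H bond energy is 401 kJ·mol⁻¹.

ΔH ≈ −184 kJ

Bonds broken (reactants):
  C=O: 2 × 767 = 1534
  H-H: 3 × 422 = 1266
  Σ(broken) = 2800 kJ
Bonds formed (products):
  C-H: 3 × 401 = 1203
  C-O: 1 × 371 = 371
  O-H: 3 × 470 = 1410
  Σ(formed) = 2984 kJ
ΔH = Σ(broken) − Σ(formed) = 2800 − 2984 = −184 kJ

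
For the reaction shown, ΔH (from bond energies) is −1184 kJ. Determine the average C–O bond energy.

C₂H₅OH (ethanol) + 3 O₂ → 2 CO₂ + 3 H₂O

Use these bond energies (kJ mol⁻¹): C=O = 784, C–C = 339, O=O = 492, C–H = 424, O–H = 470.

Let D be the C–O bond energy.
Σ(broken) = 1×339 + 5×424 + 1×D + 1×470 + 3×492 = 4405 + D
Σ(formed) = 4×784 + 6×470 = 5956
ΔH = Σ(broken) − Σ(formed) = (4405 + D) − (5956) = −1551 + D
Setting this equal to −1184 kJ gives D = 367 kJ/mol.

D(C–O) ≈ 367 kJ/mol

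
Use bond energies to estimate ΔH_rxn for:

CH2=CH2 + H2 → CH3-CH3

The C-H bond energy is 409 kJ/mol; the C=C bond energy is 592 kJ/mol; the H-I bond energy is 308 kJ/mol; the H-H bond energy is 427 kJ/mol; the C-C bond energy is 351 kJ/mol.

Bonds broken (reactants):
  C-H: 4 × 409 = 1636
  C=C: 1 × 592 = 592
  H-H: 1 × 427 = 427
  Σ(broken) = 2655 kJ
Bonds formed (products):
  C-C: 1 × 351 = 351
  C-H: 6 × 409 = 2454
  Σ(formed) = 2805 kJ
ΔH = Σ(broken) − Σ(formed) = 2655 − 2805 = −150 kJ

ΔH ≈ −150 kJ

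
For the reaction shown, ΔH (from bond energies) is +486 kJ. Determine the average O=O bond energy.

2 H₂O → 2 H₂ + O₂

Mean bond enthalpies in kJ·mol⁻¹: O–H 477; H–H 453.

Let D be the O=O bond energy.
Σ(broken) = 4×477 = 1908
Σ(formed) = 2×453 + 1×D = 906 + D
ΔH = Σ(broken) − Σ(formed) = (1908) − (906 + D) = +1002 − D
Setting this equal to +486 kJ gives D = 516 kJ/mol.

D(O=O) ≈ 516 kJ/mol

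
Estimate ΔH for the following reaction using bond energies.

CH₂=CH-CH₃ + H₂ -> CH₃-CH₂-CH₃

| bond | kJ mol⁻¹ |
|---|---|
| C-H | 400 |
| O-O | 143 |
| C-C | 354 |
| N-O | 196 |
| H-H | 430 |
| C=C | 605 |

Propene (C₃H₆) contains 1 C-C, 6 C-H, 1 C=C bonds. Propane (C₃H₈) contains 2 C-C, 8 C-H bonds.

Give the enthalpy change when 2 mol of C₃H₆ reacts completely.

ΔH = −238 kJ

Bonds broken (reactants):
  C-C: 1 × 354 = 354
  C-H: 6 × 400 = 2400
  C=C: 1 × 605 = 605
  H-H: 1 × 430 = 430
  Σ(broken) = 3789 kJ
Bonds formed (products):
  C-C: 2 × 354 = 708
  C-H: 8 × 400 = 3200
  Σ(formed) = 3908 kJ
ΔH = Σ(broken) − Σ(formed) = 3789 − 3908 = −119 kJ
For 2× the reaction as written: 2 × (−119) = −238 kJ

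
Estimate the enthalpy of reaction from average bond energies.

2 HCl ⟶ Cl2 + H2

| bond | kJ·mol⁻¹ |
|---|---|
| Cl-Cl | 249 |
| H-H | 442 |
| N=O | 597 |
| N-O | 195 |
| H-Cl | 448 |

Bonds broken (reactants):
  H-Cl: 2 × 448 = 896
  Σ(broken) = 896 kJ
Bonds formed (products):
  Cl-Cl: 1 × 249 = 249
  H-H: 1 × 442 = 442
  Σ(formed) = 691 kJ
ΔH = Σ(broken) − Σ(formed) = 896 − 691 = +205 kJ

ΔH ≈ +205 kJ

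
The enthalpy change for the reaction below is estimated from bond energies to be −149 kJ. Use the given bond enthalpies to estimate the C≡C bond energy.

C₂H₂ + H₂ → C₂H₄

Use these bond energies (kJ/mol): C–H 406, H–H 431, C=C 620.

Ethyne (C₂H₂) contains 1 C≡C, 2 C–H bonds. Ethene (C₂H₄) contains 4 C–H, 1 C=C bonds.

Let D be the C≡C bond energy.
Σ(broken) = 1×D + 2×406 + 1×431 = 1243 + D
Σ(formed) = 4×406 + 1×620 = 2244
ΔH = Σ(broken) − Σ(formed) = (1243 + D) − (2244) = −1001 + D
Setting this equal to −149 kJ gives D = 852 kJ/mol.

D(C≡C) ≈ 852 kJ/mol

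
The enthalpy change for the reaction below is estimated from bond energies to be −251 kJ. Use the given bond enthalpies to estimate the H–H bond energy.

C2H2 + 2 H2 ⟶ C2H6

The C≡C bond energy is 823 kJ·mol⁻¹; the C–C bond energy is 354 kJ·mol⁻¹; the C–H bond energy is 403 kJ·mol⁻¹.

D(H–H) ≈ 446 kJ/mol

Let D be the H–H bond energy.
Σ(broken) = 1×823 + 2×403 + 2×D = 1629 + 2D
Σ(formed) = 1×354 + 6×403 = 2772
ΔH = Σ(broken) − Σ(formed) = (1629 + 2D) − (2772) = −1143 + 2D
Setting this equal to −251 kJ gives 2D = 892, so D = 446 kJ/mol.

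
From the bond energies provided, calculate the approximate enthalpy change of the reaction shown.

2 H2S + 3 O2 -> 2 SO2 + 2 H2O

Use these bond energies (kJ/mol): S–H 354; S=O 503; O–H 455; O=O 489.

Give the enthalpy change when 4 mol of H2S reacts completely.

Bonds broken (reactants):
  O=O: 3 × 489 = 1467
  S–H: 4 × 354 = 1416
  Σ(broken) = 2883 kJ
Bonds formed (products):
  O–H: 4 × 455 = 1820
  S=O: 4 × 503 = 2012
  Σ(formed) = 3832 kJ
ΔH = Σ(broken) − Σ(formed) = 2883 − 3832 = −949 kJ
For 2× the reaction as written: 2 × (−949) = −1898 kJ

ΔH = −1898 kJ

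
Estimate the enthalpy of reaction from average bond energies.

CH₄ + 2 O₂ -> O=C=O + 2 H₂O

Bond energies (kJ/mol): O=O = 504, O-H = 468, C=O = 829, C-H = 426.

ΔH ≈ −818 kJ

Bonds broken (reactants):
  C-H: 4 × 426 = 1704
  O=O: 2 × 504 = 1008
  Σ(broken) = 2712 kJ
Bonds formed (products):
  C=O: 2 × 829 = 1658
  O-H: 4 × 468 = 1872
  Σ(formed) = 3530 kJ
ΔH = Σ(broken) − Σ(formed) = 2712 − 3530 = −818 kJ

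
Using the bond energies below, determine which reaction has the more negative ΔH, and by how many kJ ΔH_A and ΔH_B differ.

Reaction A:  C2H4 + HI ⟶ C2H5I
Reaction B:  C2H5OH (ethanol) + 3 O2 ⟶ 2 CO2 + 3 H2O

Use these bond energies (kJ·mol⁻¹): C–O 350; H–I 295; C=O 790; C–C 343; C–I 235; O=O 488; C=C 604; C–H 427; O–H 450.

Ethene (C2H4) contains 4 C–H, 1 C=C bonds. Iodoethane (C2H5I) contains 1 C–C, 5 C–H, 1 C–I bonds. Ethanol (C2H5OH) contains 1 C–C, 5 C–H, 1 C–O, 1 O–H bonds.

Reaction A:
  Bonds broken (reactants):
    C–H: 4 × 427 = 1708
    C=C: 1 × 604 = 604
    H–I: 1 × 295 = 295
    Σ(broken) = 2607 kJ
  Bonds formed (products):
    C–C: 1 × 343 = 343
    C–H: 5 × 427 = 2135
    C–I: 1 × 235 = 235
    Σ(formed) = 2713 kJ
  ΔH_A = 2607 − 2713 = −106 kJ
Reaction B:
  Bonds broken (reactants):
    C–C: 1 × 343 = 343
    C–H: 5 × 427 = 2135
    C–O: 1 × 350 = 350
    O–H: 1 × 450 = 450
    O=O: 3 × 488 = 1464
    Σ(broken) = 4742 kJ
  Bonds formed (products):
    C=O: 4 × 790 = 3160
    O–H: 6 × 450 = 2700
    Σ(formed) = 5860 kJ
  ΔH_B = 4742 − 5860 = −1118 kJ
ΔH_A − ΔH_B = +1012 kJ, so reaction B has the more negative ΔH; |ΔH_A − ΔH_B| = 1012 kJ.

Reaction B, by 1012 kJ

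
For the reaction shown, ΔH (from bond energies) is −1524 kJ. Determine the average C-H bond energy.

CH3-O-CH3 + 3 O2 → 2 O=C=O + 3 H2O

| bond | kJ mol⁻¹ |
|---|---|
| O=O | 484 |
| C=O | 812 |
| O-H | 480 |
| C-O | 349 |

D(C-H) ≈ 409 kJ/mol

Let D be the C-H bond energy.
Σ(broken) = 6×D + 2×349 + 3×484 = 2150 + 6D
Σ(formed) = 4×812 + 6×480 = 6128
ΔH = Σ(broken) − Σ(formed) = (2150 + 6D) − (6128) = −3978 + 6D
Setting this equal to −1524 kJ gives 6D = 2454, so D = 409 kJ/mol.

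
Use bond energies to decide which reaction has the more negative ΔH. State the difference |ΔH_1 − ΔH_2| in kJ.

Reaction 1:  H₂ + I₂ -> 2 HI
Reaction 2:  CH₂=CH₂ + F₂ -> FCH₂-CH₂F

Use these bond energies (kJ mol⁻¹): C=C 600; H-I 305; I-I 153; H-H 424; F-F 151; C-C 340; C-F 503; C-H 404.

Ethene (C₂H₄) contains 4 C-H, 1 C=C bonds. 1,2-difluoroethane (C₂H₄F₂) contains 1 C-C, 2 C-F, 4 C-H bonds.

Reaction 1:
  Bonds broken (reactants):
    H-H: 1 × 424 = 424
    I-I: 1 × 153 = 153
    Σ(broken) = 577 kJ
  Bonds formed (products):
    H-I: 2 × 305 = 610
    Σ(formed) = 610 kJ
  ΔH_1 = 577 − 610 = −33 kJ
Reaction 2:
  Bonds broken (reactants):
    C-H: 4 × 404 = 1616
    C=C: 1 × 600 = 600
    F-F: 1 × 151 = 151
    Σ(broken) = 2367 kJ
  Bonds formed (products):
    C-C: 1 × 340 = 340
    C-F: 2 × 503 = 1006
    C-H: 4 × 404 = 1616
    Σ(formed) = 2962 kJ
  ΔH_2 = 2367 − 2962 = −595 kJ
ΔH_1 − ΔH_2 = +562 kJ, so reaction 2 has the more negative ΔH; |ΔH_1 − ΔH_2| = 562 kJ.

Reaction 2, by 562 kJ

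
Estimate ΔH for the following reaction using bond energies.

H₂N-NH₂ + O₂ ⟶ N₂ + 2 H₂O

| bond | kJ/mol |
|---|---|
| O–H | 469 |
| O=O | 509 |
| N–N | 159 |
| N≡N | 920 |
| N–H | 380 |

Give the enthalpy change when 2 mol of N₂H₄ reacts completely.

Bonds broken (reactants):
  N–H: 4 × 380 = 1520
  N–N: 1 × 159 = 159
  O=O: 1 × 509 = 509
  Σ(broken) = 2188 kJ
Bonds formed (products):
  N≡N: 1 × 920 = 920
  O–H: 4 × 469 = 1876
  Σ(formed) = 2796 kJ
ΔH = Σ(broken) − Σ(formed) = 2188 − 2796 = −608 kJ
For 2× the reaction as written: 2 × (−608) = −1216 kJ

ΔH = −1216 kJ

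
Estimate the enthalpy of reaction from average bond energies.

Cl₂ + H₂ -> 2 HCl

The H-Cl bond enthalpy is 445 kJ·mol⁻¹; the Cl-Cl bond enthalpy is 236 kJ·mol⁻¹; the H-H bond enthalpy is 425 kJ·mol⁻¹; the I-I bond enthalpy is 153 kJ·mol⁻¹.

ΔH ≈ −229 kJ

Bonds broken (reactants):
  Cl-Cl: 1 × 236 = 236
  H-H: 1 × 425 = 425
  Σ(broken) = 661 kJ
Bonds formed (products):
  H-Cl: 2 × 445 = 890
  Σ(formed) = 890 kJ
ΔH = Σ(broken) − Σ(formed) = 661 − 890 = −229 kJ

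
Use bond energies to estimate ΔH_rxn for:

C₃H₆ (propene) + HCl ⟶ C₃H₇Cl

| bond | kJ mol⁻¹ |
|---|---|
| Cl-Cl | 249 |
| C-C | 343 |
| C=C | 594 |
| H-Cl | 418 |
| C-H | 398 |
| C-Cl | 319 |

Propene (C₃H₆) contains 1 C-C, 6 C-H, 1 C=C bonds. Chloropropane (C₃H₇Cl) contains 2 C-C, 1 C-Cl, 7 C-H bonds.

ΔH ≈ −48 kJ

Bonds broken (reactants):
  C-C: 1 × 343 = 343
  C-H: 6 × 398 = 2388
  C=C: 1 × 594 = 594
  H-Cl: 1 × 418 = 418
  Σ(broken) = 3743 kJ
Bonds formed (products):
  C-C: 2 × 343 = 686
  C-Cl: 1 × 319 = 319
  C-H: 7 × 398 = 2786
  Σ(formed) = 3791 kJ
ΔH = Σ(broken) − Σ(formed) = 3743 − 3791 = −48 kJ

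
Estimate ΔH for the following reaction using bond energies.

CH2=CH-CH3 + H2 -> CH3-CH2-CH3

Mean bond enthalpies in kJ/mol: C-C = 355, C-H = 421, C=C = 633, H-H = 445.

ΔH ≈ −119 kJ

Bonds broken (reactants):
  C-C: 1 × 355 = 355
  C-H: 6 × 421 = 2526
  C=C: 1 × 633 = 633
  H-H: 1 × 445 = 445
  Σ(broken) = 3959 kJ
Bonds formed (products):
  C-C: 2 × 355 = 710
  C-H: 8 × 421 = 3368
  Σ(formed) = 4078 kJ
ΔH = Σ(broken) − Σ(formed) = 3959 − 4078 = −119 kJ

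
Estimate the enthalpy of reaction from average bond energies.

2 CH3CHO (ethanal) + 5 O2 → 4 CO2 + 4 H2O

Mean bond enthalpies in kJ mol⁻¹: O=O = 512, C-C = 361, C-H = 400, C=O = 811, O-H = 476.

ΔH ≈ −2192 kJ

Bonds broken (reactants):
  C-C: 2 × 361 = 722
  C-H: 8 × 400 = 3200
  C=O: 2 × 811 = 1622
  O=O: 5 × 512 = 2560
  Σ(broken) = 8104 kJ
Bonds formed (products):
  C=O: 8 × 811 = 6488
  O-H: 8 × 476 = 3808
  Σ(formed) = 10296 kJ
ΔH = Σ(broken) − Σ(formed) = 8104 − 10296 = −2192 kJ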